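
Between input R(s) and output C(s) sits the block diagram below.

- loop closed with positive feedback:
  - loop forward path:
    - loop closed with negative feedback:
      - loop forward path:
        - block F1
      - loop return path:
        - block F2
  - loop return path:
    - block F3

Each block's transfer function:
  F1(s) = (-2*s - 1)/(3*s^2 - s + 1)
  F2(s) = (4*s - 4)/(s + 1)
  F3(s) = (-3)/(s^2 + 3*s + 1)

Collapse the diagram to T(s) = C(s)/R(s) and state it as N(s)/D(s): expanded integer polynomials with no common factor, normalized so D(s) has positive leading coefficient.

Step 1. reduce the feedback loop with forward F1 and return F2 gives (-2*s^2 - 3*s - 1)/(3*s^3 - 6*s^2 + 4*s + 5)
Step 2. reduce the feedback loop with forward [F1/(1+F1*F2)] and return F3; the result is T(s) itself (integer coefficients, no common factor, positive leading denominator coefficient)

Hence the answer: (-2*s^4 - 9*s^3 - 12*s^2 - 6*s - 1)/(3*s^5 + 3*s^4 - 11*s^3 + 5*s^2 + 10*s + 2)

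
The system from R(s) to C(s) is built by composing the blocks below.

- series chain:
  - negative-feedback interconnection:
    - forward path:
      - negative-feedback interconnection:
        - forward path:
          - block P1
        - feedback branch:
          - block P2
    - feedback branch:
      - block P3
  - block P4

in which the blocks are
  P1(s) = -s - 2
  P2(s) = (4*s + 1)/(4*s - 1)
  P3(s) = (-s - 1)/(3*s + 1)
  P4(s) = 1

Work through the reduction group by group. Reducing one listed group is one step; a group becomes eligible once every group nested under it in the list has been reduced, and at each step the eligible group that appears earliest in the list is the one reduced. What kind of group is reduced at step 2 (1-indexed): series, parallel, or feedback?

The answer is feedback.

Reasoning:
Step 1 - apply the feedback formula to P1, P2
Step 2 - feedback reduction of [P1/(1+P1*P2)], P3
Step 3 - series reduction of [[P1/(1+P1*P2)]/(1+[P1/(1+P1*P2)]*P3)], P4
Step 2 collapses a feedback group.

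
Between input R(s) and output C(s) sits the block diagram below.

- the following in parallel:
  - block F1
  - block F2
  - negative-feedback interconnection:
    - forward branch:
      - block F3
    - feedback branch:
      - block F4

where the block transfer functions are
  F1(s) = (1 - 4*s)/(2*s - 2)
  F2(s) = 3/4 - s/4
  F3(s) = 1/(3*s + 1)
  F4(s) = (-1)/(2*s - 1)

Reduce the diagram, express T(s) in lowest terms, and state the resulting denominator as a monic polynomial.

Answer: s^3 - 7*s^2/6 - s/6 + 1/3

Working:
[1] apply the feedback formula to F3, F4, giving (2*s - 1)/(6*s^2 - s - 2)
[2] combine F1, F2, [F3/(1+F3*F4)] in parallel, giving (-6*s^4 - 23*s^3 + 8*s^2 - 3*s + 6)/(24*s^3 - 28*s^2 - 4*s + 8)
No further cancellation is possible in the step-2 result, so that is T(s). Its denominator becomes monic after dividing by the leading coefficient 24.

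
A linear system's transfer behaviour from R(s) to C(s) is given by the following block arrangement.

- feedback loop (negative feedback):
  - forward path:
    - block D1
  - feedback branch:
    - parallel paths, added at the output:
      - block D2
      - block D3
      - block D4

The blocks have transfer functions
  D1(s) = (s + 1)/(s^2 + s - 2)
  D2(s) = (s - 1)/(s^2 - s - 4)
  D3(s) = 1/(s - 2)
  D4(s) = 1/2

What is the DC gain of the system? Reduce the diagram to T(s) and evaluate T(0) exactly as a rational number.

(1) combine D2, D3, D4 in parallel gives (s^3 + s^2 - 10*s + 4)/(2*s^3 - 6*s^2 - 4*s + 16)
(2) feedback reduction of D1, (D2+D3+D4) gives (2*s^4 - 4*s^3 - 10*s^2 + 12*s + 16)/(2*s^5 - 3*s^4 - 12*s^3 + 15*s^2 + 18*s - 28)
Evaluating the step-2 result (the overall T(s)) at s = 0 gives T(0) = 16/(-28) = -4/7.

Hence the answer: -4/7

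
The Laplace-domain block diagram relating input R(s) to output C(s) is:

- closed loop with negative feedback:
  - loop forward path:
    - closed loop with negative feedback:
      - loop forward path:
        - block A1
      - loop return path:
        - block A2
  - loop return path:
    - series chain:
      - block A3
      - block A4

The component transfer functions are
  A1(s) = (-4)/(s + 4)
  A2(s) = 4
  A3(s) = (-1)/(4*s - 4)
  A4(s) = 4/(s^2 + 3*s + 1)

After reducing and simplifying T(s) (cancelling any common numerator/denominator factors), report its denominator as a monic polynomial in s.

[1] apply the feedback formula to A1, A2 gives (-4)/(s - 12)
[2] cascade A3, A4 gives (-1)/(s^3 + 2*s^2 - 2*s - 1)
[3] close the feedback loop around [A1/(1+A1*A2)], (A3*A4) gives (-4*s^3 - 8*s^2 + 8*s + 4)/(s^4 - 10*s^3 - 26*s^2 + 23*s + 16)
That last expression is T(s), already simplified, and its denominator is already monic.

Final answer: s^4 - 10*s^3 - 26*s^2 + 23*s + 16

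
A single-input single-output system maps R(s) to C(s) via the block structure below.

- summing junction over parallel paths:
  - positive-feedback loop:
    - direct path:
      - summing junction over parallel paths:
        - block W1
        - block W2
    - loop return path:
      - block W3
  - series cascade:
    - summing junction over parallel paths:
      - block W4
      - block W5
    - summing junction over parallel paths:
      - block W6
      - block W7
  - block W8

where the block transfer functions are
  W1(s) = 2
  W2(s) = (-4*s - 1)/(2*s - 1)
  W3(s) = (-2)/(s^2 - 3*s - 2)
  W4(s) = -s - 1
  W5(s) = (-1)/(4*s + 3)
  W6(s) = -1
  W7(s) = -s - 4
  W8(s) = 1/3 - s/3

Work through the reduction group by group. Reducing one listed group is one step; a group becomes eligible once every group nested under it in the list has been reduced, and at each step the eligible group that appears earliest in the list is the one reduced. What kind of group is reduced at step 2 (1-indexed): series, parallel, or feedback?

The answer is feedback.

Reasoning:
Step 1. sum the parallel branches W1, W2
Step 2. reduce the feedback loop with forward (W1+W2) and return W3
Step 3. combine W4, W5 in parallel
Step 4. sum the parallel branches W6, W7
Step 5. series reduction of (W4+W5), (W6+W7)
Step 6. sum the parallel branches [(W1+W2)/(1-(W1+W2)*W3)], ((W4+W5)*(W6+W7)), W8
Step 2 collapses a feedback group.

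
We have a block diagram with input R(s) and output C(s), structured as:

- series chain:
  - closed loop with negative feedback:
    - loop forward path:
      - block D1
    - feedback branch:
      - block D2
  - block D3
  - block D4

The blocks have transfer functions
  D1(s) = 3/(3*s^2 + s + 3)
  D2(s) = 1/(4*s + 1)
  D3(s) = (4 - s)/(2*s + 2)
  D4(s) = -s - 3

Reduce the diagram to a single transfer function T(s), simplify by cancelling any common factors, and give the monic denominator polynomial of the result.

1. reduce the feedback loop with forward D1 and return D2; result (12*s + 3)/(12*s^3 + 7*s^2 + 13*s + 6)
2. multiply [D1/(1+D1*D2)], D3, D4 (series); result (12*s^3 - 9*s^2 - 147*s - 36)/(24*s^4 + 38*s^3 + 40*s^2 + 38*s + 12)
No further cancellation is possible in the step-2 result, so that is T(s). Its denominator becomes monic after dividing by the leading coefficient 24.

Hence the answer: s^4 + 19*s^3/12 + 5*s^2/3 + 19*s/12 + 1/2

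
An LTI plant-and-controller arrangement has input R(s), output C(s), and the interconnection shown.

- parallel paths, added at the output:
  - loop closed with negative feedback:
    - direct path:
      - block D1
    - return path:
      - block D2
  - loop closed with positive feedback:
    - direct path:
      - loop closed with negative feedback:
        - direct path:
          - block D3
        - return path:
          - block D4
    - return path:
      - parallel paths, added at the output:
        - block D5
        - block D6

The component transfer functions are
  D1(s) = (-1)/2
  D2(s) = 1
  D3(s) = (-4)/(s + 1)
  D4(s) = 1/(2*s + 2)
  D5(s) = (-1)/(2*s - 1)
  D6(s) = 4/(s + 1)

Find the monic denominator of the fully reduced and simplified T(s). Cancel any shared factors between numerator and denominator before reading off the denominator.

First reduce the diagram to T(s).

Step 1: reduce the feedback loop with forward D1 and return D2 = -1
Step 2: reduce the feedback loop with forward D3 and return D4 = (-4*s - 4)/(s^2 + 2*s - 1)
Step 3: sum the parallel branches D5, D6 = (7*s - 5)/(2*s^2 + s - 1)
Step 4: reduce the feedback loop with forward [D3/(1+D3*D4)] and return (D5+D6) = (-8*s^2 - 4*s + 4)/(2*s^3 + 3*s^2 + 24*s - 19)
Step 5: sum the parallel branches [D1/(1+D1*D2)], [[D3/(1+D3*D4)]/(1-[D3/(1+D3*D4)]*(D5+D6))] = (-2*s^3 - 11*s^2 - 28*s + 23)/(2*s^3 + 3*s^2 + 24*s - 19)
No further cancellation is possible in the step-5 result, so that is T(s). Its denominator becomes monic after dividing by the leading coefficient 2.

Answer: s^3 + 3*s^2/2 + 12*s - 19/2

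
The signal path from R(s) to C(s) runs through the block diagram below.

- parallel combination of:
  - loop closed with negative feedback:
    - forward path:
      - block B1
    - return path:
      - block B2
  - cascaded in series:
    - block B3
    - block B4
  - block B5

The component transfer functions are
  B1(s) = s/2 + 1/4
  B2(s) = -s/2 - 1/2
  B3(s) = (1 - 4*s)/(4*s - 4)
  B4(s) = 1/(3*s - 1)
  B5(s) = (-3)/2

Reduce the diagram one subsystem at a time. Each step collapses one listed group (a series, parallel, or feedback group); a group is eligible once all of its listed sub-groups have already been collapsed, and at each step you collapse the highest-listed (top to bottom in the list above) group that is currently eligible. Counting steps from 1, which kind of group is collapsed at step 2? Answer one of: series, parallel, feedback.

The answer is series.

Reasoning:
[1] close the feedback loop around B1, B2
[2] reduce the series chain B3, B4
[3] sum the parallel branches [B1/(1+B1*B2)], (B3*B4), B5
So the answer for step 2 is series.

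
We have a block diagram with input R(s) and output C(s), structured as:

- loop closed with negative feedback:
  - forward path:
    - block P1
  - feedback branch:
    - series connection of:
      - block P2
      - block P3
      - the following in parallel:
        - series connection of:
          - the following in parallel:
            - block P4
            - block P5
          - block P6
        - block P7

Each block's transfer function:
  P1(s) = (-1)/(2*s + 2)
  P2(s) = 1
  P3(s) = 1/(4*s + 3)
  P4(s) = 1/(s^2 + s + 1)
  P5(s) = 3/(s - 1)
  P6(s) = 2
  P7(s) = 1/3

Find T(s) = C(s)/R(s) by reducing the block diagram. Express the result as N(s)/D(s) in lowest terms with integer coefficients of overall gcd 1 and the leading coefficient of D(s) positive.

Answer: (-12*s^4 - 9*s^3 + 12*s + 9)/(24*s^5 + 42*s^4 + 17*s^3 - 42*s^2 - 66*s - 29)

Working:
Step 1 - combine P4, P5 in parallel; result (3*s^2 + 4*s + 2)/(s^3 - 1)
Step 2 - reduce the series chain (P4+P5), P6; result (6*s^2 + 8*s + 4)/(s^3 - 1)
Step 3 - add ((P4+P5)*P6), P7 (parallel); result (s^3 + 18*s^2 + 24*s + 11)/(3*s^3 - 3)
Step 4 - cascade P2, P3, (((P4+P5)*P6)+P7); result (s^3 + 18*s^2 + 24*s + 11)/(12*s^4 + 9*s^3 - 12*s - 9)
Step 5 - close the feedback loop around P1, (P2*P3*(((P4+P5)*P6)+P7)), which is the overall transfer function T(s) = C(s)/R(s) in lowest terms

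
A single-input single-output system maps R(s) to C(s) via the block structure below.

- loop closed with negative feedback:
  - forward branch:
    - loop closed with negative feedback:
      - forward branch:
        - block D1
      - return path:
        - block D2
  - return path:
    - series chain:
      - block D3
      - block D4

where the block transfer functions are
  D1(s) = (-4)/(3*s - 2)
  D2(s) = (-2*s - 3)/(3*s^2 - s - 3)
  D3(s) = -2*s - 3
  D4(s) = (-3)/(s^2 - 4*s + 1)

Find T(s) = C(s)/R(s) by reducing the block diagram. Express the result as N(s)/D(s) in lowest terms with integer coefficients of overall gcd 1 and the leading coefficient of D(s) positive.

The answer is (-12*s^4 + 52*s^3 - 16*s^2 - 44*s + 12)/(9*s^5 - 45*s^4 - 26*s^3 - 79*s^2 + 37*s + 126).

Reasoning:
[1] apply the feedback formula to D1, D2: (-12*s^2 + 4*s + 12)/(9*s^3 - 9*s^2 + s + 18)
[2] multiply D3, D4 (series): (6*s + 9)/(s^2 - 4*s + 1)
[3] reduce the feedback loop with forward [D1/(1+D1*D2)] and return (D3*D4), which is the overall transfer function T(s) = C(s)/R(s) in lowest terms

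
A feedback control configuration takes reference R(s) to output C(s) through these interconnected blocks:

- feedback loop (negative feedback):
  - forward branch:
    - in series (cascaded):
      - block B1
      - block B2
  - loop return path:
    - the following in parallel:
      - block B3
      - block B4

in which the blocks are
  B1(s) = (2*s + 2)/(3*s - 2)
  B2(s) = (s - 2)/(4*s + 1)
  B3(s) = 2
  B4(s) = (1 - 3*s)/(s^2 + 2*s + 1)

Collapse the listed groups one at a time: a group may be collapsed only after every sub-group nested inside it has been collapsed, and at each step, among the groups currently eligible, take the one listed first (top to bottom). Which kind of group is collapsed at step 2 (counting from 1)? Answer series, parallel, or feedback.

The answer is parallel.

Reasoning:
Step 1 - reduce the series chain B1, B2
Step 2 - parallel reduction of B3, B4
Step 3 - collapse the loop ((B1*B2) forward, (B3+B4) return)
The group at step 2 is a parallel group.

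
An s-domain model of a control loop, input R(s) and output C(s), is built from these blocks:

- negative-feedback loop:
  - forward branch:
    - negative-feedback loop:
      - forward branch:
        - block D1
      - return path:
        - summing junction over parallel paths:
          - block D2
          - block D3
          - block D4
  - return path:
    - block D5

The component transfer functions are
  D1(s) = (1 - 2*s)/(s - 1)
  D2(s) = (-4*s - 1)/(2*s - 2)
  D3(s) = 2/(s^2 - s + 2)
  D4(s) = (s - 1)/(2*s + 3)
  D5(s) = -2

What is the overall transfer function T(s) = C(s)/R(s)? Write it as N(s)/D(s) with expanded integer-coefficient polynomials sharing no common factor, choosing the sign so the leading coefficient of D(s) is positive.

Answer: (-8*s^5 + 8*s^4 - 2*s^3 - 20*s^2 + 34*s - 12)/(32*s^5 - 4*s^4 - 32*s^3 + 125*s^2 - 93*s + 22)

Working:
Step 1: add D2, D3, D4 (parallel), giving (-6*s^4 - 12*s^3 + 13*s^2 - 31*s - 14)/(4*s^4 - 2*s^3 + 10*s - 12)
Step 2: feedback reduction of D1, (D2+D3+D4), giving (-8*s^5 + 8*s^4 - 2*s^3 - 20*s^2 + 34*s - 12)/(16*s^5 + 12*s^4 - 36*s^3 + 85*s^2 - 25*s - 2)
Step 3: close the feedback loop around [D1/(1+D1*(D2+D3+D4))], D5; the result is T(s) itself (integer coefficients, no common factor, positive leading denominator coefficient)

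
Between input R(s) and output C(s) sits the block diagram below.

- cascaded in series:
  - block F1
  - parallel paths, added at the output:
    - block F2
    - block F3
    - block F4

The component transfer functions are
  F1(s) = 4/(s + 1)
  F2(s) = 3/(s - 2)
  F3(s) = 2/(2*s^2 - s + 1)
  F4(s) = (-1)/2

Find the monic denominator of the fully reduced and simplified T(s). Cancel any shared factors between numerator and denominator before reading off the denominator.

Step 1: parallel reduction of F2, F3, F4, giving (-2*s^3 + 17*s^2 - 5*s)/(4*s^3 - 10*s^2 + 6*s - 4)
Step 2: cascade F1, (F2+F3+F4), giving (-4*s^3 + 34*s^2 - 10*s)/(2*s^4 - 3*s^3 - 2*s^2 + s - 2)
T(s) is the step-2 result (common factors already cancelled). Leading coefficient of the denominator: 2. Divide through by 2 for the monic polynomial.

Hence the answer: s^4 - 3*s^3/2 - s^2 + s/2 - 1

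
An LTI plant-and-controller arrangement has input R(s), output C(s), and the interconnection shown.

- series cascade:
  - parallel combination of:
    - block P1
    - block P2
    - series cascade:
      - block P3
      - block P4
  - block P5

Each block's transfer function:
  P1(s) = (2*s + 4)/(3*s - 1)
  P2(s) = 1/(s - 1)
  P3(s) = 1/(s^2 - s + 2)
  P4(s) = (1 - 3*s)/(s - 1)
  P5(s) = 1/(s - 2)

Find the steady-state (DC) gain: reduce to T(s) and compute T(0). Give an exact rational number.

Step 1. combine P3, P4 in series = (1 - 3*s)/(s^3 - 2*s^2 + 3*s - 2)
Step 2. reduce the parallel group P1, P2, (P3*P4) = (2*s^3 + 5*s^2 - 10*s + 11)/(3*s^3 - 4*s^2 + 7*s - 2)
Step 3. cascade (P1+P2+(P3*P4)), P5 = (2*s^3 + 5*s^2 - 10*s + 11)/(3*s^4 - 10*s^3 + 15*s^2 - 16*s + 4)
Evaluating the step-3 result (the overall T(s)) at s = 0 gives T(0) = 11/4.

Hence the answer: 11/4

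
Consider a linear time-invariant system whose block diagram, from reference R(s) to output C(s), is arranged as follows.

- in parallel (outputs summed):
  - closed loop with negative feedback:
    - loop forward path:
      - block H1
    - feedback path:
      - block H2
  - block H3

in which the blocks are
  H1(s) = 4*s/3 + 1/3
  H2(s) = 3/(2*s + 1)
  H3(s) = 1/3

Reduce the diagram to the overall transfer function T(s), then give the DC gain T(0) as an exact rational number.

First reduce the diagram to T(s).

Step 1. apply the feedback formula to H1, H2; result (8*s^2 + 6*s + 1)/(18*s + 6)
Step 2. parallel reduction of [H1/(1+H1*H2)], H3; result (8*s^2 + 12*s + 3)/(18*s + 6)
That last expression is T(s); at s = 0 only the constant terms survive, so T(0) = 3/6 = 1/2.

Answer: 1/2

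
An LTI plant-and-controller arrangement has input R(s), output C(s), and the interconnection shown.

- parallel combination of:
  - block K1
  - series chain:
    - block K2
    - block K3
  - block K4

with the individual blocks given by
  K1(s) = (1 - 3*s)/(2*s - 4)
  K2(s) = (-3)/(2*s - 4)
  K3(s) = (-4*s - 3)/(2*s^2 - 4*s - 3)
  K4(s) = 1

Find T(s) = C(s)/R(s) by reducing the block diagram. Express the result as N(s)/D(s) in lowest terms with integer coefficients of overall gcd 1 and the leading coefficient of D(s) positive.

The answer is (-2*s^3 - 2*s^2 + 27*s + 18)/(4*s^3 - 16*s^2 + 10*s + 12).

Reasoning:
(1) cascade K2, K3 = (12*s + 9)/(4*s^3 - 16*s^2 + 10*s + 12)
(2) add K1, (K2*K3), K4 (parallel): this yields T(s), and no further normalization is needed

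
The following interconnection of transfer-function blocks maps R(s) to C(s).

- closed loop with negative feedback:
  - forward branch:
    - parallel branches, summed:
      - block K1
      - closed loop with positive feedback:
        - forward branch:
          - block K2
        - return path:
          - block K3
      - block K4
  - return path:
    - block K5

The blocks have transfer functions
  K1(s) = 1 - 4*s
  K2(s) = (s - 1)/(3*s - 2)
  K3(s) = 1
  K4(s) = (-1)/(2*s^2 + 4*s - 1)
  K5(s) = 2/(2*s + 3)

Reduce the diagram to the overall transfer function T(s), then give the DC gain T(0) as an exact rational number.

1. close the feedback loop around K2, K3; result (s - 1)/(2*s - 1)
2. add K1, [K2/(1-K2*K3)], K4 (parallel); result (-16*s^4 - 18*s^3 + 32*s^2 - 17*s + 3)/(4*s^3 + 6*s^2 - 6*s + 1)
3. collapse the loop ((K1+[K2/(1-K2*K3)]+K4) forward, K5 return); result (32*s^5 + 84*s^4 - 10*s^3 - 62*s^2 + 45*s - 9)/(24*s^4 + 12*s^3 - 70*s^2 + 50*s - 9)
Evaluating the step-3 result (the overall T(s)) at s = 0 gives T(0) = -9/(-9) = 1.

Hence the answer: 1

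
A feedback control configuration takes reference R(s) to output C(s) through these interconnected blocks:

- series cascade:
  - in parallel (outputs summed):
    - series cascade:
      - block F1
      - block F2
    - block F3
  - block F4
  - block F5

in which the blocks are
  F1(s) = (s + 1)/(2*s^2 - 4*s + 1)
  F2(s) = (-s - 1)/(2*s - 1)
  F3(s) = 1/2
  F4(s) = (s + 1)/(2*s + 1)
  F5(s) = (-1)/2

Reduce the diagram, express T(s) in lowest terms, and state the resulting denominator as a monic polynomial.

Answer: s^4 - 2*s^3 + s^2/4 + s/2 - 1/8

Working:
Step 1 - combine F1, F2 in series gives (-s^2 - 2*s - 1)/(4*s^3 - 10*s^2 + 6*s - 1)
Step 2 - reduce the parallel group (F1*F2), F3 gives (4*s^3 - 12*s^2 + 2*s - 3)/(8*s^3 - 20*s^2 + 12*s - 2)
Step 3 - multiply ((F1*F2)+F3), F4, F5 (series) gives (-4*s^4 + 8*s^3 + 10*s^2 + s + 3)/(32*s^4 - 64*s^3 + 8*s^2 + 16*s - 4)
T(s) is the step-3 result (common factors already cancelled). Leading coefficient of the denominator: 32. Divide through by 32 for the monic polynomial.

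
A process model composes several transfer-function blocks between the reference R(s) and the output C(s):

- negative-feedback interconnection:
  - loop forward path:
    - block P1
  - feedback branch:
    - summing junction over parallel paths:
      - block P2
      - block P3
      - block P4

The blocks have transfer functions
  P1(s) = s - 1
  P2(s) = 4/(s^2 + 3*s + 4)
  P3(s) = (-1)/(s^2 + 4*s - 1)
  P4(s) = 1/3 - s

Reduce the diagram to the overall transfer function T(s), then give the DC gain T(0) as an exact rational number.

Step 1. parallel reduction of P2, P3, P4 gives (-3*s^5 - 20*s^4 - 38*s^3 - 15*s^2 + 64*s - 28)/(3*s^4 + 21*s^3 + 45*s^2 + 39*s - 12)
Step 2. collapse the loop (P1 forward, (P2+P3+P4) return) gives (-3*s^5 - 18*s^4 - 24*s^3 + 6*s^2 + 51*s - 12)/(3*s^6 + 17*s^5 + 15*s^4 - 44*s^3 - 124*s^2 + 53*s - 16)
That last expression is T(s); at s = 0 only the constant terms survive, so T(0) = -12/(-16) = 3/4.

Therefore the answer is 3/4.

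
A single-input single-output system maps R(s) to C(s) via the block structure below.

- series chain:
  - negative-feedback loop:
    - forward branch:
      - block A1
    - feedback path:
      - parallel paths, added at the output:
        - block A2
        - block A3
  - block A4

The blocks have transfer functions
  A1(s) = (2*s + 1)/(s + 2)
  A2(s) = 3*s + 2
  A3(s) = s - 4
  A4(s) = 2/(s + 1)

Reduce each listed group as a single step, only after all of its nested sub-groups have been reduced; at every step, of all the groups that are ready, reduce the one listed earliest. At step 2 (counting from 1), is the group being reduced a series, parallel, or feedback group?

(1) parallel reduction of A2, A3
(2) reduce the feedback loop with forward A1 and return (A2+A3)
(3) cascade [A1/(1+A1*(A2+A3))], A4
At step 2 the group reduced is feedback.

Answer: feedback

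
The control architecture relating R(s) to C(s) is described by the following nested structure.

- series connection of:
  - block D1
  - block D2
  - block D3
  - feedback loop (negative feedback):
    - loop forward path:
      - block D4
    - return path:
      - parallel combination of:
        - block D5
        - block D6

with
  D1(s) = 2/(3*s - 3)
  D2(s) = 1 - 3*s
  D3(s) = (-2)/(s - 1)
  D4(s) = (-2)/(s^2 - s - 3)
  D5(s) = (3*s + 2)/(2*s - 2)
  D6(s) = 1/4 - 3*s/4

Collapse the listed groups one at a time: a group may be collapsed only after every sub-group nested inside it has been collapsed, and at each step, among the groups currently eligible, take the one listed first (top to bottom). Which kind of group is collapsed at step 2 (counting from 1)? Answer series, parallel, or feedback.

(1) add D5, D6 (parallel)
(2) feedback reduction of D4, (D5+D6)
(3) cascade D1, D2, D3, [D4/(1+D4*(D5+D6))]
Step 2: feedback.

Therefore the answer is feedback.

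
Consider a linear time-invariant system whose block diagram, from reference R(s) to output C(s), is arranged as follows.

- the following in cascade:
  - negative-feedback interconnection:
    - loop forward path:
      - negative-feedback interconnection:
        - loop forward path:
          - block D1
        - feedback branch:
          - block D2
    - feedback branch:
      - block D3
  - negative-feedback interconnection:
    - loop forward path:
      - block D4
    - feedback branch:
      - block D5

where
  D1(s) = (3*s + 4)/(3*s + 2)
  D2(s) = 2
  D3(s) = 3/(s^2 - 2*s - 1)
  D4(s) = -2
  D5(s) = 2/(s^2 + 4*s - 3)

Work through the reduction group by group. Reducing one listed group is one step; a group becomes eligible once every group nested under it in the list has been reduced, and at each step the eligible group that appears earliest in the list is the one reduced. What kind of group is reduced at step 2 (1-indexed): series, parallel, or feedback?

Step 1 - feedback reduction of D1, D2
Step 2 - apply the feedback formula to [D1/(1+D1*D2)], D3
Step 3 - collapse the loop (D4 forward, D5 return)
Step 4 - multiply [[D1/(1+D1*D2)]/(1+[D1/(1+D1*D2)]*D3)], [D4/(1+D4*D5)] (series)
At step 2 the group reduced is feedback.

Therefore the answer is feedback.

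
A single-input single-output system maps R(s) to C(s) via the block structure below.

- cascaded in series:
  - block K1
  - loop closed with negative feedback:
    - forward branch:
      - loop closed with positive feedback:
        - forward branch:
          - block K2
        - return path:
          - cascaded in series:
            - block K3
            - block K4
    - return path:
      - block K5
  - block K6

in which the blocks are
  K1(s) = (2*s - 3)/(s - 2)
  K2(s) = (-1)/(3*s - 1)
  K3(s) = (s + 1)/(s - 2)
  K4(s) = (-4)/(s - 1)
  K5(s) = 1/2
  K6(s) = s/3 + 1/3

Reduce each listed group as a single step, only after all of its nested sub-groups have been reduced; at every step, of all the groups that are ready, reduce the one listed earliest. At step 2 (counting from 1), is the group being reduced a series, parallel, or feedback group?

The answer is feedback.

Reasoning:
Step 1. reduce the series chain K3, K4
Step 2. reduce the feedback loop with forward K2 and return (K3*K4)
Step 3. reduce the feedback loop with forward [K2/(1-K2*(K3*K4))] and return K5
Step 4. cascade K1, [[K2/(1-K2*(K3*K4))]/(1+[K2/(1-K2*(K3*K4))]*K5)], K6
At step 2 the group reduced is feedback.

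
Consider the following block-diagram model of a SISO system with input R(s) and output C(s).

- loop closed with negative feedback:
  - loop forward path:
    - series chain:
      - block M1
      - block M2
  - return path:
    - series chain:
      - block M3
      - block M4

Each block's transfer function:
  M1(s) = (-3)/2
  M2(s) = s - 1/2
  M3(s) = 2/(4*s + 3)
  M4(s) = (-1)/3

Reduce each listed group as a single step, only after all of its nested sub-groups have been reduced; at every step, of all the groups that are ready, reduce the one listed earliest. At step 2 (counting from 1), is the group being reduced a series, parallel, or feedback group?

The answer is series.

Reasoning:
Step 1. reduce the series chain M1, M2
Step 2. reduce the series chain M3, M4
Step 3. collapse the loop ((M1*M2) forward, (M3*M4) return)
Step 2: series.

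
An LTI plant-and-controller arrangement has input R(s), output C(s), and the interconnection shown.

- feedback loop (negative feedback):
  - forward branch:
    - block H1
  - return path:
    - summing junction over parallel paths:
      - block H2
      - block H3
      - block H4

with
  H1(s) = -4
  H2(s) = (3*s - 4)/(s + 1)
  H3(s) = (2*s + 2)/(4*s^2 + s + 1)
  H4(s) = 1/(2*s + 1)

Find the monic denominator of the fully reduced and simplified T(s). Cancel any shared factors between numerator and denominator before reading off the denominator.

First reduce the diagram to T(s).

1. add H2, H3, H4 (parallel); result (24*s^4 - 6*s^3 + s - 1)/(8*s^4 + 14*s^3 + 9*s^2 + 4*s + 1)
2. apply the feedback formula to H1, (H2+H3+H4); result (32*s^4 + 56*s^3 + 36*s^2 + 16*s + 4)/(88*s^4 - 38*s^3 - 9*s^2 - 5)
T(s) is the step-2 result (common factors already cancelled). Leading coefficient of the denominator: 88. Divide through by 88 for the monic polynomial.

Answer: s^4 - 19*s^3/44 - 9*s^2/88 - 5/88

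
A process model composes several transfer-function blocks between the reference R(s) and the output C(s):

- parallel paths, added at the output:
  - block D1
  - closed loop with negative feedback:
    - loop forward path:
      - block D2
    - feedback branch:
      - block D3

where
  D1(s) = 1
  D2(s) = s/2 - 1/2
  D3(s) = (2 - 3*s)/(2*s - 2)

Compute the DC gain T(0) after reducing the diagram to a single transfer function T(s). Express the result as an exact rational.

Step 1: apply the feedback formula to D2, D3, giving (2 - 2*s)/(3*s - 6)
Step 2: reduce the parallel group D1, [D2/(1+D2*D3)], giving (s - 4)/(3*s - 6)
DC gain: substitute s = 0 into T(s) from step 2: T(0) = -4/(-6) = 2/3.

Final answer: 2/3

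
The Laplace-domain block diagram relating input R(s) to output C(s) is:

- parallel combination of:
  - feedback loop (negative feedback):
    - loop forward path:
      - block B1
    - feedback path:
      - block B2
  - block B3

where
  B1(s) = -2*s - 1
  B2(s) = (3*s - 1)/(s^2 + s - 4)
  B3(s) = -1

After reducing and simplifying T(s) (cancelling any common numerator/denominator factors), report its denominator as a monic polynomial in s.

(1) close the feedback loop around B1, B2: (2*s^3 + 3*s^2 - 7*s - 4)/(5*s^2 + 3)
(2) combine [B1/(1+B1*B2)], B3 in parallel: (2*s^3 - 2*s^2 - 7*s - 7)/(5*s^2 + 3)
Step 2 gives the fully reduced T(s), with no common factor left to cancel. The denominator's leading coefficient is 5, so divide each of its coefficients by 5 to get the monic form.

Hence the answer: s^2 + 3/5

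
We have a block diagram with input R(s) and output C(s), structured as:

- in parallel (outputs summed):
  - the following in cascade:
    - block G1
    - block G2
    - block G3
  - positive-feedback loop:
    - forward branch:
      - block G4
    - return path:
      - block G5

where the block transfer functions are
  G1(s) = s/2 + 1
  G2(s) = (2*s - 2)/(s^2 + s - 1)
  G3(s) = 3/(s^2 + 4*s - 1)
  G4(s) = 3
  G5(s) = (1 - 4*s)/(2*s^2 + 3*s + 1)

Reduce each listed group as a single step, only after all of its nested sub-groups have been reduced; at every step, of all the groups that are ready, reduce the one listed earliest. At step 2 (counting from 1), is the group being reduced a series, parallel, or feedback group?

The answer is feedback.

Reasoning:
[1] series reduction of G1, G2, G3
[2] reduce the feedback loop with forward G4 and return G5
[3] combine (G1*G2*G3), [G4/(1-G4*G5)] in parallel
So the answer for step 2 is feedback.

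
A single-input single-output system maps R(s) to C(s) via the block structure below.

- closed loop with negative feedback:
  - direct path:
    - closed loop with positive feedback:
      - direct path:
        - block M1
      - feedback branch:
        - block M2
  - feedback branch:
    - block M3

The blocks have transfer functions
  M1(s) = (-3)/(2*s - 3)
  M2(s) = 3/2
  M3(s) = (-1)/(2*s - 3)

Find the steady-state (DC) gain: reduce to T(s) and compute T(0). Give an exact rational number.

First reduce the diagram to T(s).

[1] feedback reduction of M1, M2, giving (-6)/(4*s + 3)
[2] apply the feedback formula to [M1/(1-M1*M2)], M3, giving (18 - 12*s)/(8*s^2 - 6*s - 3)
That last expression is T(s); at s = 0 only the constant terms survive, so T(0) = 18/(-3) = -6.

Answer: -6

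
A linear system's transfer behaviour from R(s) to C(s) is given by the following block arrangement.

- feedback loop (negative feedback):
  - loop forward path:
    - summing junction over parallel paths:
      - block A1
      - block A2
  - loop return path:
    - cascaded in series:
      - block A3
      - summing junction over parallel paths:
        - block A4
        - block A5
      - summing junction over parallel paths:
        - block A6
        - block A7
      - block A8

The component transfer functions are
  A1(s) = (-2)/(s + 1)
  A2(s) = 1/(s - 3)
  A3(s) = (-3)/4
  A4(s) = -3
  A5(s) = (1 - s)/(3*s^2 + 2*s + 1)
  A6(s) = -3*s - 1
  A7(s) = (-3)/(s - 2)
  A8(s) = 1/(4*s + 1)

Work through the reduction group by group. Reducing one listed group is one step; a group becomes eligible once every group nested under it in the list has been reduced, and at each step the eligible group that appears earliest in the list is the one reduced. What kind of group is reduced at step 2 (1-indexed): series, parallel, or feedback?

[1] sum the parallel branches A1, A2
[2] combine A4, A5 in parallel
[3] sum the parallel branches A6, A7
[4] combine A3, (A4+A5), (A6+A7), A8 in series
[5] feedback reduction of (A1+A2), (A3*(A4+A5)*(A6+A7)*A8)
The group at step 2 is a parallel group.

Hence the answer: parallel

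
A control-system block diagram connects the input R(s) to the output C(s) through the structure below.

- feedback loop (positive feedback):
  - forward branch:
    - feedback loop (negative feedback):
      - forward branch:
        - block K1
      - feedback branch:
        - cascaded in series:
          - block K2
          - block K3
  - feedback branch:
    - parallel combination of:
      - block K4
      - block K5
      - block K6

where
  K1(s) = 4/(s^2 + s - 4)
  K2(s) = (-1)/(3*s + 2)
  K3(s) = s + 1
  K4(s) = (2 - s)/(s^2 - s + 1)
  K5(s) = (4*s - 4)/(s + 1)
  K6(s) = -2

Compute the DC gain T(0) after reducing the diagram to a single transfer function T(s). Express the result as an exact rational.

(1) cascade K2, K3; result (-s - 1)/(3*s + 2)
(2) collapse the loop (K1 forward, (K2*K3) return); result (12*s + 8)/(3*s^3 + 5*s^2 - 14*s - 12)
(3) parallel reduction of K4, K5, K6; result (2*s^3 - 9*s^2 + 9*s - 4)/(s^3 + 1)
(4) reduce the feedback loop with forward [K1/(1+K1*(K2*K3))] and return (K4+K5+K6); result (12*s^4 + 8*s^3 + 12*s + 8)/(3*s^6 + 5*s^5 - 38*s^4 + 83*s^3 - 31*s^2 - 38*s + 20)
Step 4 gives the overall T(s). Then T(0) = 8/20 = 2/5.

Answer: 2/5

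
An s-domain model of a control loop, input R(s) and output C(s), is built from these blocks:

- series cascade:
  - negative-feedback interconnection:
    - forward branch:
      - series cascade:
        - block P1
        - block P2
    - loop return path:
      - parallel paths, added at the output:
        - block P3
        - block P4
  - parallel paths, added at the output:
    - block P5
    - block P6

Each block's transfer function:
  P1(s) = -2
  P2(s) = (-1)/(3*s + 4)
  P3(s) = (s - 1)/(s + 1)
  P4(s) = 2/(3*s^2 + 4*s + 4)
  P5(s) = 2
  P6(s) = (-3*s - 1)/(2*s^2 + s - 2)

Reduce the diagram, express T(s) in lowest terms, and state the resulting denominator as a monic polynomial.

The answer is s^6 + 29*s^5/6 + 43*s^4/6 + 4*s^3 - 2*s^2 - 14*s/3 - 4/3.

Reasoning:
[1] series reduction of P1, P2, giving 2/(3*s + 4)
[2] sum the parallel branches P3, P4, giving (3*s^3 + s^2 + 2*s - 2)/(3*s^3 + 7*s^2 + 8*s + 4)
[3] apply the feedback formula to (P1*P2), (P3+P4), giving (6*s^3 + 14*s^2 + 16*s + 8)/(9*s^4 + 39*s^3 + 54*s^2 + 48*s + 12)
[4] combine P5, P6 in parallel, giving (4*s^2 - s - 5)/(2*s^2 + s - 2)
[5] cascade [(P1*P2)/(1+(P1*P2)*(P3+P4))], (P5+P6), giving (24*s^5 + 50*s^4 + 20*s^3 - 54*s^2 - 88*s - 40)/(18*s^6 + 87*s^5 + 129*s^4 + 72*s^3 - 36*s^2 - 84*s - 24)
Step 5 gives the fully reduced T(s), with no common factor left to cancel. The denominator's leading coefficient is 18, so divide each of its coefficients by 18 to get the monic form.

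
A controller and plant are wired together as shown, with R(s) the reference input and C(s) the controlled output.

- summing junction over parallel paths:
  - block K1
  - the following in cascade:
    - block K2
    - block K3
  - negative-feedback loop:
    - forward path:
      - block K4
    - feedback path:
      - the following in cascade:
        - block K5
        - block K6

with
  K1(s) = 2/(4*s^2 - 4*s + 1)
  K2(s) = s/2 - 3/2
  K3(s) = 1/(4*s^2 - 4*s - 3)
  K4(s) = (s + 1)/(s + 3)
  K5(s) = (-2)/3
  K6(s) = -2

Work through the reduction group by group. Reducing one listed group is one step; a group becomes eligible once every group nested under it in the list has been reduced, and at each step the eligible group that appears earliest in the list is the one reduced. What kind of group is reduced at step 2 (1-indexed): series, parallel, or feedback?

Step 1. reduce the series chain K2, K3
Step 2. combine K5, K6 in series
Step 3. feedback reduction of K4, (K5*K6)
Step 4. add K1, (K2*K3), [K4/(1+K4*(K5*K6))] (parallel)
Step 2 collapses a series group.

Final answer: series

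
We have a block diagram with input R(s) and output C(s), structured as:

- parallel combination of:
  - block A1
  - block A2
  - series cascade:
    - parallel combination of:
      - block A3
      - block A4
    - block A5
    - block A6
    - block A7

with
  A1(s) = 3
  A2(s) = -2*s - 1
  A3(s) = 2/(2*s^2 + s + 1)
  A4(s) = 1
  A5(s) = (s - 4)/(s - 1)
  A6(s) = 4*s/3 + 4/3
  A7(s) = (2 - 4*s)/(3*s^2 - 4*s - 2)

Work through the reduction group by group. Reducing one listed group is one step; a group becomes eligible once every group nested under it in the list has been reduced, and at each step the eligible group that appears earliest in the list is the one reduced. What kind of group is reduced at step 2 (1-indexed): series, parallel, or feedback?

(1) sum the parallel branches A3, A4
(2) multiply (A3+A4), A5, A6, A7 (series)
(3) combine A1, A2, ((A3+A4)*A5*A6*A7) in parallel
At step 2 the group reduced is series.

Answer: series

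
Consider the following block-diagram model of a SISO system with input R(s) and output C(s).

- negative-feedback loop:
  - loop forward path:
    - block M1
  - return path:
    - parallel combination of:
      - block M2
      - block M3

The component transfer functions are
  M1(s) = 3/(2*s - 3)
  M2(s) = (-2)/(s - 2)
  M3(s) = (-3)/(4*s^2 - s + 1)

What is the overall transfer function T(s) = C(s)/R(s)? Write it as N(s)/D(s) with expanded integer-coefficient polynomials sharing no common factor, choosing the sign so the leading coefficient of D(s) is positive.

(1) sum the parallel branches M2, M3 = (-8*s^2 - s + 4)/(4*s^3 - 9*s^2 + 3*s - 2)
(2) close the feedback loop around M1, (M2+M3); the result is T(s) itself (integer coefficients, no common factor, positive leading denominator coefficient)

Answer: (12*s^3 - 27*s^2 + 9*s - 6)/(8*s^4 - 30*s^3 + 9*s^2 - 16*s + 18)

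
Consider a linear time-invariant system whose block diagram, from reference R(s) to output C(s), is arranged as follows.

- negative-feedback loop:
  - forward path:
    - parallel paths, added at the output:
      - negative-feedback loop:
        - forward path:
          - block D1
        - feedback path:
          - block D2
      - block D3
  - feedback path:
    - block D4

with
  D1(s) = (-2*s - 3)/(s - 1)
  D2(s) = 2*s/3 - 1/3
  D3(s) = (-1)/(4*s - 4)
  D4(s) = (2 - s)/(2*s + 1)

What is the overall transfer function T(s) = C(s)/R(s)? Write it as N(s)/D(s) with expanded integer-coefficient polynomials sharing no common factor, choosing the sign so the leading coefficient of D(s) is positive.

Step 1: collapse the loop (D1 forward, D2 return) gives (6*s + 9)/(4*s^2 + s)
Step 2: sum the parallel branches [D1/(1+D1*D2)], D3 gives (20*s^2 + 11*s - 36)/(16*s^3 - 12*s^2 - 4*s)
Step 3: collapse the loop (([D1/(1+D1*D2)]+D3) forward, D4 return), giving the overall T(s)

Final answer: (40*s^3 + 42*s^2 - 61*s - 36)/(32*s^4 - 28*s^3 + 9*s^2 + 54*s - 72)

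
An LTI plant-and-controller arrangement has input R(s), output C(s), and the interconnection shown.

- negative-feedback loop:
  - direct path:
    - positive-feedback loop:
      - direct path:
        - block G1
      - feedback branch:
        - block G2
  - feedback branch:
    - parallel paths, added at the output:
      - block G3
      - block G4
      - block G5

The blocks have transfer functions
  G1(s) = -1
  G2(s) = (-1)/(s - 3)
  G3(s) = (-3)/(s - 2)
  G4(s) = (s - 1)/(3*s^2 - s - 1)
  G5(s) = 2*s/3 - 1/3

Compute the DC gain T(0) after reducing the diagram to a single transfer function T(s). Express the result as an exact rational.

Step 1: collapse the loop (G1 forward, G2 return) -> (3 - s)/(s - 4)
Step 2: parallel reduction of G3, G4, G5 -> (6*s^4 - 17*s^3 - 15*s^2 + 3*s + 13)/(9*s^3 - 21*s^2 + 3*s + 6)
Step 3: close the feedback loop around [G1/(1-G1*G2)], (G3+G4+G5) -> (9*s^4 - 48*s^3 + 66*s^2 - 3*s - 18)/(6*s^5 - 44*s^4 + 93*s^3 - 39*s^2 + 10*s - 15)
DC gain: substitute s = 0 into T(s) from step 3: T(0) = -18/(-15) = 6/5.

Final answer: 6/5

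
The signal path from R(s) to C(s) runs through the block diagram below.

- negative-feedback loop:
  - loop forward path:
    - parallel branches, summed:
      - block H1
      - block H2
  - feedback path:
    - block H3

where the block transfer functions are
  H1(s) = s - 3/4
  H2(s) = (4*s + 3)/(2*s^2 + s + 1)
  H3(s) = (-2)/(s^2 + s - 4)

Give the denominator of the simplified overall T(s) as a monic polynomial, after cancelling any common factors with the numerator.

The answer is s^4 - s^3/2 - 5*s^2/2 - 23*s/4 - 17/4.

Reasoning:
[1] sum the parallel branches H1, H2: (8*s^3 - 2*s^2 + 17*s + 9)/(8*s^2 + 4*s + 4)
[2] apply the feedback formula to (H1+H2), H3: (8*s^5 + 6*s^4 - 17*s^3 + 34*s^2 - 59*s - 36)/(8*s^4 - 4*s^3 - 20*s^2 - 46*s - 34)
That last expression is T(s), already simplified. Scaling its denominator by 1/8 (the reciprocal of the leading coefficient) yields the monic denominator.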